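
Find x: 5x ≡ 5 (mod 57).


GCD(5, 57) = 1, unique solution
a^(-1) mod 57 = 23
x = 23 * 5 mod 57 = 1

x ≡ 1 (mod 57)


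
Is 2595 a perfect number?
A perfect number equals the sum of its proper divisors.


Proper divisors of 2595: 1, 3, 5, 15, 173, 519, 865
Sum = 1 + 3 + 5 + 15 + 173 + 519 + 865 = 1581

No, 2595 is not perfect (1581 ≠ 2595)


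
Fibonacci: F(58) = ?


Sequence: 1, 1, 2, 3, 5, 8, 13, 21, 34, 55, 89, 144, 233, 377, 610, 987, 1597, 2584, 4181, 6765, 10946, 17711, 28657, 46368, 75025, 121393, 196418, 317811, 514229, 832040, 1346269, 2178309, 3524578, 5702887, 9227465, 14930352, 24157817, 39088169, 63245986, 102334155, 165580141, 267914296, 433494437, 701408733, 1134903170, 1836311903, 2971215073, 4807526976, 7778742049, 12586269025, 20365011074, 32951280099, 53316291173, 86267571272, 139583862445, 225851433717, 365435296162, 591286729879
F(58) = 591286729879


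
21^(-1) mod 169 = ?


Use the extended Euclidean algorithm on (169, 21); each row r = 169*s + 21*t:
r=169, s=1, t=0
r=21, s=0, t=1
q=8: r=1, s=1, t=-8   [169*(1) + 21*(-8) = 1]
q=21: r=0, s=-21, t=169   [169*(-21) + 21*(169) = 0]
GCD = 1 with t = -8, so 21*(-8) ≡ 1 (mod 169)
Inverse = -8 mod 169 = 161
Check: 21 * 161 = 3381 ≡ 1 (mod 169)

21^(-1) ≡ 161 (mod 169)


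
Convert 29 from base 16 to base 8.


29 (base 16) = 41 (decimal)
41 (decimal) = 51 (base 8)


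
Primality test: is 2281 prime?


Check divisors up to sqrt(2281) = 47.7598
No divisors found.
2281 is prime.

Yes, 2281 is prime


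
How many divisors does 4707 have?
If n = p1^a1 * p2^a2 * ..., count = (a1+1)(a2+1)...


4707 = 3^2 × 523^1
d(4707) = (2+1) × (1+1) = 6

6 divisors


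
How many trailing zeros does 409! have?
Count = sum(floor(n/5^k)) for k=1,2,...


floor(409/5) = 81
floor(409/25) = 16
floor(409/125) = 3
Total = 100

100 trailing zeros


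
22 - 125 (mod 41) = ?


22 - 125 = -103
-103 mod 41 = 20


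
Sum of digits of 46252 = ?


4 + 6 + 2 + 5 + 2 = 19


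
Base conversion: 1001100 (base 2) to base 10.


1001100 (base 2) = 76 (decimal)
76 (decimal) = 76 (base 10)


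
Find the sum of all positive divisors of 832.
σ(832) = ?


Divisors of 832: 1, 2, 4, 8, 13, 16, 26, 32, 52, 64, 104, 208, 416, 832
Sum = 1 + 2 + 4 + 8 + 13 + 16 + 26 + 32 + 52 + 64 + 104 + 208 + 416 + 832 = 1778

σ(832) = 1778


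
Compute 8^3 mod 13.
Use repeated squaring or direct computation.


8^1 mod 13 = 8
8^2 mod 13 = 12
8^3 mod 13 = 5


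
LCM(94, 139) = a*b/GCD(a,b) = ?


GCD(94, 139) = 1
LCM = 94*139/1 = 13066/1 = 13066

LCM = 13066


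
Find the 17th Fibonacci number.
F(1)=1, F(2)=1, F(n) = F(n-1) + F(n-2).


Sequence: 1, 1, 2, 3, 5, 8, 13, 21, 34, 55, 89, 144, 233, 377, 610, 987, 1597
F(17) = 1597


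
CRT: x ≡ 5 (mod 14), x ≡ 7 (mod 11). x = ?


M = 14*11 = 154
M1 = M/14 = 11, M2 = M/11 = 14
M1^(-1) mod 14 = 9, M2^(-1) mod 11 = 4
x = 5*11*9 + 7*14*4 = 887
887 mod 154 = 117
Check: 117 mod 14 = 5 ✓, 117 mod 11 = 7 ✓

x ≡ 117 (mod 154)


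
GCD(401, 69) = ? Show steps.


401 = 5 * 69 + 56
69 = 1 * 56 + 13
56 = 4 * 13 + 4
13 = 3 * 4 + 1
4 = 4 * 1 + 0
GCD = 1


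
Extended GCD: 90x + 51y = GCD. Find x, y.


Tabular extended Euclidean (each row: r = 90*s + 51*t):
r=90, s=1, t=0
r=51, s=0, t=1
q=1: r=39, s=1, t=-1   [90*(1) + 51*(-1) = 39]
q=1: r=12, s=-1, t=2   [90*(-1) + 51*(2) = 12]
q=3: r=3, s=4, t=-7   [90*(4) + 51*(-7) = 3]
q=4: r=0, s=-17, t=30   [90*(-17) + 51*(30) = 0]
GCD = 3; from the row with r=3: x=4, y=-7
Check: 90*(4) + 51*(-7) = 360 - 357 = 3

GCD = 3, x = 4, y = -7


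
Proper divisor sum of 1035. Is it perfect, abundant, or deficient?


Proper divisors: 1, 3, 5, 9, 15, 23, 45, 69, 115, 207, 345
Sum = 1 + 3 + 5 + 9 + 15 + 23 + 45 + 69 + 115 + 207 + 345 = 837
837 < 1035 → deficient

s(1035) = 837 (deficient)


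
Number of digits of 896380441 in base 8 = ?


896380441 in base 8 = 6533327031
Number of digits = 10

10 digits (base 8)


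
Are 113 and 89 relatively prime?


Euclidean algorithm:
113 = 1 * 89 + 24
89 = 3 * 24 + 17
24 = 1 * 17 + 7
17 = 2 * 7 + 3
7 = 2 * 3 + 1
3 = 3 * 1 + 0
GCD(113, 89) = 1

Yes, coprime (GCD = 1)


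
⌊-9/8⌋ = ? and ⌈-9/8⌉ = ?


-9/8 = -1.1250
floor = -2
ceil = -1

floor = -2, ceil = -1


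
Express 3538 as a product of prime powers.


3538 / 2 = 1769
1769 / 29 = 61
61 / 61 = 1
3538 = 2 × 29 × 61


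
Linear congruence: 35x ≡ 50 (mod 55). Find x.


GCD(35, 55) = 5 divides 50
Divide: 7x ≡ 10 (mod 11)
x ≡ 3 (mod 11)


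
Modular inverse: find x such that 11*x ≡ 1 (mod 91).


Use the extended Euclidean algorithm on (91, 11); each row r = 91*s + 11*t:
r=91, s=1, t=0
r=11, s=0, t=1
q=8: r=3, s=1, t=-8   [91*(1) + 11*(-8) = 3]
q=3: r=2, s=-3, t=25   [91*(-3) + 11*(25) = 2]
q=1: r=1, s=4, t=-33   [91*(4) + 11*(-33) = 1]
q=2: r=0, s=-11, t=91   [91*(-11) + 11*(91) = 0]
GCD = 1 with t = -33, so 11*(-33) ≡ 1 (mod 91)
Inverse = -33 mod 91 = 58
Check: 11 * 58 = 638 ≡ 1 (mod 91)

11^(-1) ≡ 58 (mod 91)


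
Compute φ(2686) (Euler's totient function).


2686 = 2 × 17 × 79
Prime factors: 2, 17, 79
φ(2686) = 2686 × (1-1/2) × (1-1/17) × (1-1/79)
= 2686 × 1/2 × 16/17 × 78/79 = 1248

φ(2686) = 1248


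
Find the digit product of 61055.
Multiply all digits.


6 × 1 × 0 × 5 × 5 = 0


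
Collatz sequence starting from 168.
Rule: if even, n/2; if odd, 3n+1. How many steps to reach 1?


168 → 84 → 42 → 21 → 64 → 32 → 16 → 8 → 4 → 2 → 1
Total steps = 10

10 steps


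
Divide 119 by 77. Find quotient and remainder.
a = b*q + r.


119 = 77 * 1 + 42
Check: 77 + 42 = 119

q = 1, r = 42


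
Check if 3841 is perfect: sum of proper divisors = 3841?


Proper divisors of 3841: 1, 23, 167
Sum = 1 + 23 + 167 = 191

No, 3841 is not perfect (191 ≠ 3841)


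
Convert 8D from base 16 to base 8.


8D (base 16) = 141 (decimal)
141 (decimal) = 215 (base 8)


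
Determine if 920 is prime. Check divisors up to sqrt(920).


920 / 2 = 460 (exact division)
920 is NOT prime.

No, 920 is not prime


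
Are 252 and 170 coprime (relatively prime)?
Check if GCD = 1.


Euclidean algorithm:
252 = 1 * 170 + 82
170 = 2 * 82 + 6
82 = 13 * 6 + 4
6 = 1 * 4 + 2
4 = 2 * 2 + 0
GCD(252, 170) = 2

No, not coprime (GCD = 2)


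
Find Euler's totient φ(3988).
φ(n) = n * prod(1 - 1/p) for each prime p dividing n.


3988 = 2^2 × 997
Prime factors: 2, 997
φ(3988) = 3988 × (1-1/2) × (1-1/997)
= 3988 × 1/2 × 996/997 = 1992

φ(3988) = 1992


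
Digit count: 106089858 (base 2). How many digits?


106089858 in base 2 = 110010100101100110110000010
Number of digits = 27

27 digits (base 2)


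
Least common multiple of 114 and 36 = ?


GCD(114, 36) = 6
LCM = 114*36/6 = 4104/6 = 684

LCM = 684


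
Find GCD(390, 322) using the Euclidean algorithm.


390 = 1 * 322 + 68
322 = 4 * 68 + 50
68 = 1 * 50 + 18
50 = 2 * 18 + 14
18 = 1 * 14 + 4
14 = 3 * 4 + 2
4 = 2 * 2 + 0
GCD = 2


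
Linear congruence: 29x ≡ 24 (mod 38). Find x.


GCD(29, 38) = 1, unique solution
a^(-1) mod 38 = 21
x = 21 * 24 mod 38 = 10

x ≡ 10 (mod 38)


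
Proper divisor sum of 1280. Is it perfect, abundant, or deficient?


Proper divisors: 1, 2, 4, 5, 8, 10, 16, 20, 32, 40, 64, 80, 128, 160, 256, 320, 640
Sum = 1 + 2 + 4 + 5 + 8 + 10 + 16 + 20 + 32 + 40 + 64 + 80 + 128 + 160 + 256 + 320 + 640 = 1786
1786 > 1280 → abundant

s(1280) = 1786 (abundant)


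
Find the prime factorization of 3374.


3374 / 2 = 1687
1687 / 7 = 241
241 / 241 = 1
3374 = 2 × 7 × 241


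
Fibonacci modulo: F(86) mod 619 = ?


F(k) mod 619 for k=1..86:
1, 1, 2, 3, 5, 8, 13, 21, 34, 55, 89, 144, 233, 377, 610, 368, 359, 108, 467, 575, 423, 379, 183, 562, 126, 69, 195, 264, 459, 104, 563, 48, 611, 40, 32, 72, 104, 176, 280, 456, 117, 573, 71, 25, 96, 121, 217, 338, 555, 274, 210, 484, 75, 559, 15, 574, 589, 544, 514, 439, 334, 154, 488, 23, 511, 534, 426, 341, 148, 489, 18, 507, 525, 413, 319, 113, 432, 545, 358, 284, 23, 307, 330, 18, 348, 366
F(86) mod 619 = 366


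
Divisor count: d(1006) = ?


1006 = 2^1 × 503^1
d(1006) = (1+1) × (1+1) = 4

4 divisors


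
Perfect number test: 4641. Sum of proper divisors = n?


Proper divisors of 4641: 1, 3, 7, 13, 17, 21, 39, 51, 91, 119, 221, 273, 357, 663, 1547
Sum = 1 + 3 + 7 + 13 + 17 + 21 + 39 + 51 + 91 + 119 + 221 + 273 + 357 + 663 + 1547 = 3423

No, 4641 is not perfect (3423 ≠ 4641)


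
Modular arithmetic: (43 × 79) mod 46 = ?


43 × 79 = 3397
3397 mod 46 = 39


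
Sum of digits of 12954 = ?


1 + 2 + 9 + 5 + 4 = 21


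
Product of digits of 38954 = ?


3 × 8 × 9 × 5 × 4 = 4320


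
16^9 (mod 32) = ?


16^1 mod 32 = 16
16^2 mod 32 = 0
16^3 mod 32 = 0
16^4 mod 32 = 0
16^5 mod 32 = 0
16^6 mod 32 = 0
16^7 mod 32 = 0
16^8 mod 32 = 0
16^9 mod 32 = 0


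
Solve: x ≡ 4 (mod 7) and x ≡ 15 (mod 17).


M = 7*17 = 119
M1 = M/7 = 17, M2 = M/17 = 7
M1^(-1) mod 7 = 5, M2^(-1) mod 17 = 5
x = 4*17*5 + 15*7*5 = 865
865 mod 119 = 32
Check: 32 mod 7 = 4 ✓, 32 mod 17 = 15 ✓

x ≡ 32 (mod 119)


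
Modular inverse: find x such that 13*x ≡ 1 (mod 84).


Use the extended Euclidean algorithm on (84, 13); each row r = 84*s + 13*t:
r=84, s=1, t=0
r=13, s=0, t=1
q=6: r=6, s=1, t=-6   [84*(1) + 13*(-6) = 6]
q=2: r=1, s=-2, t=13   [84*(-2) + 13*(13) = 1]
q=6: r=0, s=13, t=-84   [84*(13) + 13*(-84) = 0]
GCD = 1 with t = 13, so 13*(13) ≡ 1 (mod 84)
Inverse = 13 mod 84 = 13
Check: 13 * 13 = 169 ≡ 1 (mod 84)

13^(-1) ≡ 13 (mod 84)


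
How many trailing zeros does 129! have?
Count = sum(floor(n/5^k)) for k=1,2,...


floor(129/5) = 25
floor(129/25) = 5
floor(129/125) = 1
Total = 31

31 trailing zeros


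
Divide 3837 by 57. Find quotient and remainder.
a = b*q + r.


3837 = 57 * 67 + 18
Check: 3819 + 18 = 3837

q = 67, r = 18


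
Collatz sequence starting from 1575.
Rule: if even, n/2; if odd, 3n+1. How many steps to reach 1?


1575 → 4726 → 2363 → 7090 → 3545 → 10636 → 5318 → 2659 → 7978 → 3989 → 11968 → 5984 → 2992 → 1496 → 748 → 374 → 187 → 562 → 281 → 844 → 422 → 211 → 634 → 317 → 952 → 476 → 238 → 119 → 358 → 179 → 538 → 269 → 808 → 404 → 202 → 101 → 304 → 152 → 76 → 38 → 19 → 58 → 29 → 88 → 44 → 22 → 11 → 34 → 17 → 52 → 26 → 13 → 40 → 20 → 10 → 5 → 16 → 8 → 4 → 2 → 1
Total steps = 60

60 steps


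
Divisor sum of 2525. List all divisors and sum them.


Divisors of 2525: 1, 5, 25, 101, 505, 2525
Sum = 1 + 5 + 25 + 101 + 505 + 2525 = 3162

σ(2525) = 3162


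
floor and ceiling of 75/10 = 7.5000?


75/10 = 7.5000
floor = 7
ceil = 8

floor = 7, ceil = 8


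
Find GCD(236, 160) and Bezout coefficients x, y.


Tabular extended Euclidean (each row: r = 236*s + 160*t):
r=236, s=1, t=0
r=160, s=0, t=1
q=1: r=76, s=1, t=-1   [236*(1) + 160*(-1) = 76]
q=2: r=8, s=-2, t=3   [236*(-2) + 160*(3) = 8]
q=9: r=4, s=19, t=-28   [236*(19) + 160*(-28) = 4]
q=2: r=0, s=-40, t=59   [236*(-40) + 160*(59) = 0]
GCD = 4; from the row with r=4: x=19, y=-28
Check: 236*(19) + 160*(-28) = 4484 - 4480 = 4

GCD = 4, x = 19, y = -28


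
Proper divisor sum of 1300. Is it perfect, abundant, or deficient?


Proper divisors: 1, 2, 4, 5, 10, 13, 20, 25, 26, 50, 52, 65, 100, 130, 260, 325, 650
Sum = 1 + 2 + 4 + 5 + 10 + 13 + 20 + 25 + 26 + 50 + 52 + 65 + 100 + 130 + 260 + 325 + 650 = 1738
1738 > 1300 → abundant

s(1300) = 1738 (abundant)


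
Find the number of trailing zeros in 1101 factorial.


floor(1101/5) = 220
floor(1101/25) = 44
floor(1101/125) = 8
floor(1101/625) = 1
Total = 273

273 trailing zeros


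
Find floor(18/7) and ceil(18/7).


18/7 = 2.5714
floor = 2
ceil = 3

floor = 2, ceil = 3


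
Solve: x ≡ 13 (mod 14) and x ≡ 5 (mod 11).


M = 14*11 = 154
M1 = M/14 = 11, M2 = M/11 = 14
M1^(-1) mod 14 = 9, M2^(-1) mod 11 = 4
x = 13*11*9 + 5*14*4 = 1567
1567 mod 154 = 27
Check: 27 mod 14 = 13 ✓, 27 mod 11 = 5 ✓

x ≡ 27 (mod 154)


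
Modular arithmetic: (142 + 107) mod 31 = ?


142 + 107 = 249
249 mod 31 = 1


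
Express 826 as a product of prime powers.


826 / 2 = 413
413 / 7 = 59
59 / 59 = 1
826 = 2 × 7 × 59


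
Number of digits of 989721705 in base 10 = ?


989721705 has 9 digits in base 10
floor(log10(989721705)) + 1 = floor(8.9955) + 1 = 9

9 digits (base 10)


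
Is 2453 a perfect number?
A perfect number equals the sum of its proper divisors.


Proper divisors of 2453: 1, 11, 223
Sum = 1 + 11 + 223 = 235

No, 2453 is not perfect (235 ≠ 2453)


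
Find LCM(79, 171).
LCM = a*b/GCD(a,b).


GCD(79, 171) = 1
LCM = 79*171/1 = 13509/1 = 13509

LCM = 13509


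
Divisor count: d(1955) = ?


1955 = 5^1 × 17^1 × 23^1
d(1955) = (1+1) × (1+1) × (1+1) = 8

8 divisors


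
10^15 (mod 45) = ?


10^1 mod 45 = 10
10^2 mod 45 = 10
10^3 mod 45 = 10
10^4 mod 45 = 10
10^5 mod 45 = 10
10^6 mod 45 = 10
10^7 mod 45 = 10
10^8 mod 45 = 10
10^9 mod 45 = 10
10^10 mod 45 = 10
10^11 mod 45 = 10
10^12 mod 45 = 10
10^13 mod 45 = 10
10^14 mod 45 = 10
10^15 mod 45 = 10


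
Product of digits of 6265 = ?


6 × 2 × 6 × 5 = 360


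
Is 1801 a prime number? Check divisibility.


Check divisors up to sqrt(1801) = 42.4382
No divisors found.
1801 is prime.

Yes, 1801 is prime


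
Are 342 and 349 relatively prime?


Euclidean algorithm:
349 = 1 * 342 + 7
342 = 48 * 7 + 6
7 = 1 * 6 + 1
6 = 6 * 1 + 0
GCD(342, 349) = 1

Yes, coprime (GCD = 1)


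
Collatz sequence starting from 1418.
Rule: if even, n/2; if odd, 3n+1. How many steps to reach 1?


1418 → 709 → 2128 → 1064 → 532 → 266 → 133 → 400 → 200 → 100 → 50 → 25 → 76 → 38 → 19 → 58 → 29 → 88 → 44 → 22 → 11 → 34 → 17 → 52 → 26 → 13 → 40 → 20 → 10 → 5 → 16 → 8 → 4 → 2 → 1
Total steps = 34

34 steps


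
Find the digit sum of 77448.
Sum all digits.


7 + 7 + 4 + 4 + 8 = 30


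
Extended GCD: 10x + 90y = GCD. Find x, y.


Tabular extended Euclidean (each row: r = 10*s + 90*t):
r=10, s=1, t=0
r=90, s=0, t=1
q=0: r=10, s=1, t=0   [10*(1) + 90*(0) = 10]
q=9: r=0, s=-9, t=1   [10*(-9) + 90*(1) = 0]
GCD = 10; from the row with r=10: x=1, y=0
Check: 10*(1) + 90*(0) = 10 + 0 = 10

GCD = 10, x = 1, y = 0


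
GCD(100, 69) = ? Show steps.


100 = 1 * 69 + 31
69 = 2 * 31 + 7
31 = 4 * 7 + 3
7 = 2 * 3 + 1
3 = 3 * 1 + 0
GCD = 1


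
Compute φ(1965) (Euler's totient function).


1965 = 3 × 5 × 131
Prime factors: 3, 5, 131
φ(1965) = 1965 × (1-1/3) × (1-1/5) × (1-1/131)
= 1965 × 2/3 × 4/5 × 130/131 = 1040

φ(1965) = 1040


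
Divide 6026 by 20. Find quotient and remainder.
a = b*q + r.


6026 = 20 * 301 + 6
Check: 6020 + 6 = 6026

q = 301, r = 6


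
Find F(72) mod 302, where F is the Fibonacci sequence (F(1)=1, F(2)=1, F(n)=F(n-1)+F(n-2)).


F(k) mod 302 for k=1..72:
1, 1, 2, 3, 5, 8, 13, 21, 34, 55, 89, 144, 233, 75, 6, 81, 87, 168, 255, 121, 74, 195, 269, 162, 129, 291, 118, 107, 225, 30, 255, 285, 238, 221, 157, 76, 233, 7, 240, 247, 185, 130, 13, 143, 156, 299, 153, 150, 1, 151, 152, 1, 153, 154, 5, 159, 164, 21, 185, 206, 89, 295, 82, 75, 157, 232, 87, 17, 104, 121, 225, 44
F(72) mod 302 = 44


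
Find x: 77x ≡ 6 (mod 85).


GCD(77, 85) = 1, unique solution
a^(-1) mod 85 = 53
x = 53 * 6 mod 85 = 63

x ≡ 63 (mod 85)


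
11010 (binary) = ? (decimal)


11010 (base 2) = 26 (decimal)
26 (decimal) = 26 (base 10)


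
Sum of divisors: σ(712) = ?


Divisors of 712: 1, 2, 4, 8, 89, 178, 356, 712
Sum = 1 + 2 + 4 + 8 + 89 + 178 + 356 + 712 = 1350

σ(712) = 1350


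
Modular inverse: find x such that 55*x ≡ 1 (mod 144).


Use the extended Euclidean algorithm on (144, 55); each row r = 144*s + 55*t:
r=144, s=1, t=0
r=55, s=0, t=1
q=2: r=34, s=1, t=-2   [144*(1) + 55*(-2) = 34]
q=1: r=21, s=-1, t=3   [144*(-1) + 55*(3) = 21]
q=1: r=13, s=2, t=-5   [144*(2) + 55*(-5) = 13]
q=1: r=8, s=-3, t=8   [144*(-3) + 55*(8) = 8]
q=1: r=5, s=5, t=-13   [144*(5) + 55*(-13) = 5]
q=1: r=3, s=-8, t=21   [144*(-8) + 55*(21) = 3]
q=1: r=2, s=13, t=-34   [144*(13) + 55*(-34) = 2]
q=1: r=1, s=-21, t=55   [144*(-21) + 55*(55) = 1]
q=2: r=0, s=55, t=-144   [144*(55) + 55*(-144) = 0]
GCD = 1 with t = 55, so 55*(55) ≡ 1 (mod 144)
Inverse = 55 mod 144 = 55
Check: 55 * 55 = 3025 ≡ 1 (mod 144)

55^(-1) ≡ 55 (mod 144)


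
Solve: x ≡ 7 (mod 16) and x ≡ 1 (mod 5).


M = 16*5 = 80
M1 = M/16 = 5, M2 = M/5 = 16
M1^(-1) mod 16 = 13, M2^(-1) mod 5 = 1
x = 7*5*13 + 1*16*1 = 471
471 mod 80 = 71
Check: 71 mod 16 = 7 ✓, 71 mod 5 = 1 ✓

x ≡ 71 (mod 80)


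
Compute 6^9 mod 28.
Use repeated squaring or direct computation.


6^1 mod 28 = 6
6^2 mod 28 = 8
6^3 mod 28 = 20
6^4 mod 28 = 8
6^5 mod 28 = 20
6^6 mod 28 = 8
6^7 mod 28 = 20
6^8 mod 28 = 8
6^9 mod 28 = 20


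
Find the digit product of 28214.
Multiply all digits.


2 × 8 × 2 × 1 × 4 = 128


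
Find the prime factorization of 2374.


2374 / 2 = 1187
1187 / 1187 = 1
2374 = 2 × 1187


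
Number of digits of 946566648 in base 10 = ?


946566648 has 9 digits in base 10
floor(log10(946566648)) + 1 = floor(8.9762) + 1 = 9

9 digits (base 10)


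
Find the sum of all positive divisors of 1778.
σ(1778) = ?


Divisors of 1778: 1, 2, 7, 14, 127, 254, 889, 1778
Sum = 1 + 2 + 7 + 14 + 127 + 254 + 889 + 1778 = 3072

σ(1778) = 3072


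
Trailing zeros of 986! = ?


floor(986/5) = 197
floor(986/25) = 39
floor(986/125) = 7
floor(986/625) = 1
Total = 244

244 trailing zeros


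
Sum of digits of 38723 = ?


3 + 8 + 7 + 2 + 3 = 23


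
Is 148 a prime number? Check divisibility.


148 / 2 = 74 (exact division)
148 is NOT prime.

No, 148 is not prime


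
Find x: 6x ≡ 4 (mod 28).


GCD(6, 28) = 2 divides 4
Divide: 3x ≡ 2 (mod 14)
x ≡ 10 (mod 14)


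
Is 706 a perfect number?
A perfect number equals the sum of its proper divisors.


Proper divisors of 706: 1, 2, 353
Sum = 1 + 2 + 353 = 356

No, 706 is not perfect (356 ≠ 706)


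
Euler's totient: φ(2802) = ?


2802 = 2 × 3 × 467
Prime factors: 2, 3, 467
φ(2802) = 2802 × (1-1/2) × (1-1/3) × (1-1/467)
= 2802 × 1/2 × 2/3 × 466/467 = 932

φ(2802) = 932


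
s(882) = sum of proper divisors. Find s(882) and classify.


Proper divisors: 1, 2, 3, 6, 7, 9, 14, 18, 21, 42, 49, 63, 98, 126, 147, 294, 441
Sum = 1 + 2 + 3 + 6 + 7 + 9 + 14 + 18 + 21 + 42 + 49 + 63 + 98 + 126 + 147 + 294 + 441 = 1341
1341 > 882 → abundant

s(882) = 1341 (abundant)


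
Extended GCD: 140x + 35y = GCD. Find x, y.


Tabular extended Euclidean (each row: r = 140*s + 35*t):
r=140, s=1, t=0
r=35, s=0, t=1
q=4: r=0, s=1, t=-4   [140*(1) + 35*(-4) = 0]
GCD = 35; from the row with r=35: x=0, y=1
Check: 140*(0) + 35*(1) = 0 + 35 = 35

GCD = 35, x = 0, y = 1


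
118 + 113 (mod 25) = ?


118 + 113 = 231
231 mod 25 = 6


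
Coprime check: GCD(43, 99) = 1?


Euclidean algorithm:
99 = 2 * 43 + 13
43 = 3 * 13 + 4
13 = 3 * 4 + 1
4 = 4 * 1 + 0
GCD(43, 99) = 1

Yes, coprime (GCD = 1)


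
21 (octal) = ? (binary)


21 (base 8) = 17 (decimal)
17 (decimal) = 10001 (base 2)


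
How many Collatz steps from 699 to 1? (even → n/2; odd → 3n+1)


699 → 2098 → 1049 → 3148 → 1574 → 787 → 2362 → 1181 → 3544 → 1772 → 886 → 443 → 1330 → 665 → 1996 → 998 → 499 → 1498 → 749 → 2248 → 1124 → 562 → 281 → 844 → 422 → 211 → 634 → 317 → 952 → 476 → 238 → 119 → 358 → 179 → 538 → 269 → 808 → 404 → 202 → 101 → 304 → 152 → 76 → 38 → 19 → 58 → 29 → 88 → 44 → 22 → 11 → 34 → 17 → 52 → 26 → 13 → 40 → 20 → 10 → 5 → 16 → 8 → 4 → 2 → 1
Total steps = 64

64 steps


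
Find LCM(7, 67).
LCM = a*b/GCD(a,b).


GCD(7, 67) = 1
LCM = 7*67/1 = 469/1 = 469

LCM = 469


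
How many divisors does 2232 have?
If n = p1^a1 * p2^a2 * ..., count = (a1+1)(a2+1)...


2232 = 2^3 × 3^2 × 31^1
d(2232) = (3+1) × (2+1) × (1+1) = 24

24 divisors


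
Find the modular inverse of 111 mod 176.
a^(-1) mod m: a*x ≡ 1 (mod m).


Use the extended Euclidean algorithm on (176, 111); each row r = 176*s + 111*t:
r=176, s=1, t=0
r=111, s=0, t=1
q=1: r=65, s=1, t=-1   [176*(1) + 111*(-1) = 65]
q=1: r=46, s=-1, t=2   [176*(-1) + 111*(2) = 46]
q=1: r=19, s=2, t=-3   [176*(2) + 111*(-3) = 19]
q=2: r=8, s=-5, t=8   [176*(-5) + 111*(8) = 8]
q=2: r=3, s=12, t=-19   [176*(12) + 111*(-19) = 3]
q=2: r=2, s=-29, t=46   [176*(-29) + 111*(46) = 2]
q=1: r=1, s=41, t=-65   [176*(41) + 111*(-65) = 1]
q=2: r=0, s=-111, t=176   [176*(-111) + 111*(176) = 0]
GCD = 1 with t = -65, so 111*(-65) ≡ 1 (mod 176)
Inverse = -65 mod 176 = 111
Check: 111 * 111 = 12321 ≡ 1 (mod 176)

111^(-1) ≡ 111 (mod 176)


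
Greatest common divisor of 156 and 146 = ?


156 = 1 * 146 + 10
146 = 14 * 10 + 6
10 = 1 * 6 + 4
6 = 1 * 4 + 2
4 = 2 * 2 + 0
GCD = 2


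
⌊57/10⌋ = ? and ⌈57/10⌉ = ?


57/10 = 5.7000
floor = 5
ceil = 6

floor = 5, ceil = 6


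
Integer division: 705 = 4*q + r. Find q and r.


705 = 4 * 176 + 1
Check: 704 + 1 = 705

q = 176, r = 1


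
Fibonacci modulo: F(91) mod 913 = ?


F(k) mod 913 for k=1..91:
1, 1, 2, 3, 5, 8, 13, 21, 34, 55, 89, 144, 233, 377, 610, 74, 684, 758, 529, 374, 903, 364, 354, 718, 159, 877, 123, 87, 210, 297, 507, 804, 398, 289, 687, 63, 750, 813, 650, 550, 287, 837, 211, 135, 346, 481, 827, 395, 309, 704, 100, 804, 904, 795, 786, 668, 541, 296, 837, 220, 144, 364, 508, 872, 467, 426, 893, 406, 386, 792, 265, 144, 409, 553, 49, 602, 651, 340, 78, 418, 496, 1, 497, 498, 82, 580, 662, 329, 78, 407, 485
F(91) mod 913 = 485


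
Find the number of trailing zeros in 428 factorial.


floor(428/5) = 85
floor(428/25) = 17
floor(428/125) = 3
Total = 105

105 trailing zeros


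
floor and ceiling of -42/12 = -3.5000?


-42/12 = -3.5000
floor = -4
ceil = -3

floor = -4, ceil = -3


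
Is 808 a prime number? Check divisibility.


808 / 2 = 404 (exact division)
808 is NOT prime.

No, 808 is not prime


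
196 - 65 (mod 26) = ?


196 - 65 = 131
131 mod 26 = 1


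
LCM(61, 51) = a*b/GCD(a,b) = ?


GCD(61, 51) = 1
LCM = 61*51/1 = 3111/1 = 3111

LCM = 3111


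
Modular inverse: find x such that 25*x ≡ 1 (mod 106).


Use the extended Euclidean algorithm on (106, 25); each row r = 106*s + 25*t:
r=106, s=1, t=0
r=25, s=0, t=1
q=4: r=6, s=1, t=-4   [106*(1) + 25*(-4) = 6]
q=4: r=1, s=-4, t=17   [106*(-4) + 25*(17) = 1]
q=6: r=0, s=25, t=-106   [106*(25) + 25*(-106) = 0]
GCD = 1 with t = 17, so 25*(17) ≡ 1 (mod 106)
Inverse = 17 mod 106 = 17
Check: 25 * 17 = 425 ≡ 1 (mod 106)

25^(-1) ≡ 17 (mod 106)


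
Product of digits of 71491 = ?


7 × 1 × 4 × 9 × 1 = 252


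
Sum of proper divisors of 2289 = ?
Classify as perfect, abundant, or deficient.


Proper divisors: 1, 3, 7, 21, 109, 327, 763
Sum = 1 + 3 + 7 + 21 + 109 + 327 + 763 = 1231
1231 < 2289 → deficient

s(2289) = 1231 (deficient)


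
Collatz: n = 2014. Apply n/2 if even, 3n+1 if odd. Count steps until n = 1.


2014 → 1007 → 3022 → 1511 → 4534 → 2267 → 6802 → 3401 → 10204 → 5102 → 2551 → 7654 → 3827 → 11482 → 5741 → 17224 → 8612 → 4306 → 2153 → 6460 → 3230 → 1615 → 4846 → 2423 → 7270 → 3635 → 10906 → 5453 → 16360 → 8180 → 4090 → 2045 → 6136 → 3068 → 1534 → 767 → 2302 → 1151 → 3454 → 1727 → 5182 → 2591 → 7774 → 3887 → 11662 → 5831 → 17494 → 8747 → 26242 → 13121 → 39364 → 19682 → 9841 → 29524 → 14762 → 7381 → 22144 → 11072 → 5536 → 2768 → 1384 → 692 → 346 → 173 → 520 → 260 → 130 → 65 → 196 → 98 → 49 → 148 → 74 → 37 → 112 → 56 → 28 → 14 → 7 → 22 → 11 → 34 → 17 → 52 → 26 → 13 → 40 → 20 → 10 → 5 → 16 → 8 → 4 → 2 → 1
Total steps = 94

94 steps


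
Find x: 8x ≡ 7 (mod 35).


GCD(8, 35) = 1, unique solution
a^(-1) mod 35 = 22
x = 22 * 7 mod 35 = 14

x ≡ 14 (mod 35)


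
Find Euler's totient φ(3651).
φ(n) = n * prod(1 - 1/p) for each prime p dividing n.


3651 = 3 × 1217
Prime factors: 3, 1217
φ(3651) = 3651 × (1-1/3) × (1-1/1217)
= 3651 × 2/3 × 1216/1217 = 2432

φ(3651) = 2432


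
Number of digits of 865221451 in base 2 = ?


865221451 in base 2 = 110011100100100011101101001011
Number of digits = 30

30 digits (base 2)


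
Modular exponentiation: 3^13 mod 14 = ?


3^1 mod 14 = 3
3^2 mod 14 = 9
3^3 mod 14 = 13
3^4 mod 14 = 11
3^5 mod 14 = 5
3^6 mod 14 = 1
3^7 mod 14 = 3
3^8 mod 14 = 9
3^9 mod 14 = 13
3^10 mod 14 = 11
3^11 mod 14 = 5
3^12 mod 14 = 1
3^13 mod 14 = 3


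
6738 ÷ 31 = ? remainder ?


6738 = 31 * 217 + 11
Check: 6727 + 11 = 6738

q = 217, r = 11


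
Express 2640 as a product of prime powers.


2640 / 2 = 1320
1320 / 2 = 660
660 / 2 = 330
330 / 2 = 165
165 / 3 = 55
55 / 5 = 11
11 / 11 = 1
2640 = 2^4 × 3 × 5 × 11


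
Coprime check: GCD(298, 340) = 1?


Euclidean algorithm:
340 = 1 * 298 + 42
298 = 7 * 42 + 4
42 = 10 * 4 + 2
4 = 2 * 2 + 0
GCD(298, 340) = 2

No, not coprime (GCD = 2)


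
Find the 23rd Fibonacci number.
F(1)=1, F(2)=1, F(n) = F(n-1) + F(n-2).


Sequence: 1, 1, 2, 3, 5, 8, 13, 21, 34, 55, 89, 144, 233, 377, 610, 987, 1597, 2584, 4181, 6765, 10946, 17711, 28657
F(23) = 28657


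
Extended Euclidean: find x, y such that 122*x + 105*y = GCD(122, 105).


Tabular extended Euclidean (each row: r = 122*s + 105*t):
r=122, s=1, t=0
r=105, s=0, t=1
q=1: r=17, s=1, t=-1   [122*(1) + 105*(-1) = 17]
q=6: r=3, s=-6, t=7   [122*(-6) + 105*(7) = 3]
q=5: r=2, s=31, t=-36   [122*(31) + 105*(-36) = 2]
q=1: r=1, s=-37, t=43   [122*(-37) + 105*(43) = 1]
q=2: r=0, s=105, t=-122   [122*(105) + 105*(-122) = 0]
GCD = 1; from the row with r=1: x=-37, y=43
Check: 122*(-37) + 105*(43) = -4514 + 4515 = 1

GCD = 1, x = -37, y = 43


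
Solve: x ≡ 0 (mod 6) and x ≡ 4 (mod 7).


M = 6*7 = 42
M1 = M/6 = 7, M2 = M/7 = 6
M1^(-1) mod 6 = 1, M2^(-1) mod 7 = 6
x = 0*7*1 + 4*6*6 = 144
144 mod 42 = 18
Check: 18 mod 6 = 0 ✓, 18 mod 7 = 4 ✓

x ≡ 18 (mod 42)


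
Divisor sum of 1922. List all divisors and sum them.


Divisors of 1922: 1, 2, 31, 62, 961, 1922
Sum = 1 + 2 + 31 + 62 + 961 + 1922 = 2979

σ(1922) = 2979


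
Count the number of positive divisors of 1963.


1963 = 13^1 × 151^1
d(1963) = (1+1) × (1+1) = 4

4 divisors


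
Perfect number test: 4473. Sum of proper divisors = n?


Proper divisors of 4473: 1, 3, 7, 9, 21, 63, 71, 213, 497, 639, 1491
Sum = 1 + 3 + 7 + 9 + 21 + 63 + 71 + 213 + 497 + 639 + 1491 = 3015

No, 4473 is not perfect (3015 ≠ 4473)


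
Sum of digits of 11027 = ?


1 + 1 + 0 + 2 + 7 = 11


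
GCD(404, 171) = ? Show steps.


404 = 2 * 171 + 62
171 = 2 * 62 + 47
62 = 1 * 47 + 15
47 = 3 * 15 + 2
15 = 7 * 2 + 1
2 = 2 * 1 + 0
GCD = 1


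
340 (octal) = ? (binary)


340 (base 8) = 224 (decimal)
224 (decimal) = 11100000 (base 2)


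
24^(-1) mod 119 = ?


Use the extended Euclidean algorithm on (119, 24); each row r = 119*s + 24*t:
r=119, s=1, t=0
r=24, s=0, t=1
q=4: r=23, s=1, t=-4   [119*(1) + 24*(-4) = 23]
q=1: r=1, s=-1, t=5   [119*(-1) + 24*(5) = 1]
q=23: r=0, s=24, t=-119   [119*(24) + 24*(-119) = 0]
GCD = 1 with t = 5, so 24*(5) ≡ 1 (mod 119)
Inverse = 5 mod 119 = 5
Check: 24 * 5 = 120 ≡ 1 (mod 119)

24^(-1) ≡ 5 (mod 119)


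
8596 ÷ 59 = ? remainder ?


8596 = 59 * 145 + 41
Check: 8555 + 41 = 8596

q = 145, r = 41


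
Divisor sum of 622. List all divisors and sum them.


Divisors of 622: 1, 2, 311, 622
Sum = 1 + 2 + 311 + 622 = 936

σ(622) = 936


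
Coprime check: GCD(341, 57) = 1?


Euclidean algorithm:
341 = 5 * 57 + 56
57 = 1 * 56 + 1
56 = 56 * 1 + 0
GCD(341, 57) = 1

Yes, coprime (GCD = 1)


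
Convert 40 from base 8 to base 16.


40 (base 8) = 32 (decimal)
32 (decimal) = 20 (base 16)


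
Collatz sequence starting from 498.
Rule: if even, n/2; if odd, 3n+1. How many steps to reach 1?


498 → 249 → 748 → 374 → 187 → 562 → 281 → 844 → 422 → 211 → 634 → 317 → 952 → 476 → 238 → 119 → 358 → 179 → 538 → 269 → 808 → 404 → 202 → 101 → 304 → 152 → 76 → 38 → 19 → 58 → 29 → 88 → 44 → 22 → 11 → 34 → 17 → 52 → 26 → 13 → 40 → 20 → 10 → 5 → 16 → 8 → 4 → 2 → 1
Total steps = 48

48 steps


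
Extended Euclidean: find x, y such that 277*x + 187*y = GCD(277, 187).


Tabular extended Euclidean (each row: r = 277*s + 187*t):
r=277, s=1, t=0
r=187, s=0, t=1
q=1: r=90, s=1, t=-1   [277*(1) + 187*(-1) = 90]
q=2: r=7, s=-2, t=3   [277*(-2) + 187*(3) = 7]
q=12: r=6, s=25, t=-37   [277*(25) + 187*(-37) = 6]
q=1: r=1, s=-27, t=40   [277*(-27) + 187*(40) = 1]
q=6: r=0, s=187, t=-277   [277*(187) + 187*(-277) = 0]
GCD = 1; from the row with r=1: x=-27, y=40
Check: 277*(-27) + 187*(40) = -7479 + 7480 = 1

GCD = 1, x = -27, y = 40


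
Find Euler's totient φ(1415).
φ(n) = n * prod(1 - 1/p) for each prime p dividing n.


1415 = 5 × 283
Prime factors: 5, 283
φ(1415) = 1415 × (1-1/5) × (1-1/283)
= 1415 × 4/5 × 282/283 = 1128

φ(1415) = 1128


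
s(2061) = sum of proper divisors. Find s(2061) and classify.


Proper divisors: 1, 3, 9, 229, 687
Sum = 1 + 3 + 9 + 229 + 687 = 929
929 < 2061 → deficient

s(2061) = 929 (deficient)


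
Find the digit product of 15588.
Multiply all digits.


1 × 5 × 5 × 8 × 8 = 1600


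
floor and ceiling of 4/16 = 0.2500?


4/16 = 0.2500
floor = 0
ceil = 1

floor = 0, ceil = 1


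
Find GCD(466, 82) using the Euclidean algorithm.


466 = 5 * 82 + 56
82 = 1 * 56 + 26
56 = 2 * 26 + 4
26 = 6 * 4 + 2
4 = 2 * 2 + 0
GCD = 2


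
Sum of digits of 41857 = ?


4 + 1 + 8 + 5 + 7 = 25


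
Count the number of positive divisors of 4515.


4515 = 3^1 × 5^1 × 7^1 × 43^1
d(4515) = (1+1) × (1+1) × (1+1) × (1+1) = 16

16 divisors


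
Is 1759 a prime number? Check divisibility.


Check divisors up to sqrt(1759) = 41.9404
No divisors found.
1759 is prime.

Yes, 1759 is prime


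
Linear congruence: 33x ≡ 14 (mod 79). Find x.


GCD(33, 79) = 1, unique solution
a^(-1) mod 79 = 12
x = 12 * 14 mod 79 = 10

x ≡ 10 (mod 79)


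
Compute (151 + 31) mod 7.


151 + 31 = 182
182 mod 7 = 0


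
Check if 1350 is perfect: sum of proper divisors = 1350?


Proper divisors of 1350: 1, 2, 3, 5, 6, 9, 10, 15, 18, 25, 27, 30, 45, 50, 54, 75, 90, 135, 150, 225, 270, 450, 675
Sum = 1 + 2 + 3 + 5 + 6 + 9 + 10 + 15 + 18 + 25 + 27 + 30 + 45 + 50 + 54 + 75 + 90 + 135 + 150 + 225 + 270 + 450 + 675 = 2370

No, 1350 is not perfect (2370 ≠ 1350)


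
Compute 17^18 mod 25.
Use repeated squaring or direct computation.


17^1 mod 25 = 17
17^2 mod 25 = 14
17^3 mod 25 = 13
17^4 mod 25 = 21
17^5 mod 25 = 7
17^6 mod 25 = 19
17^7 mod 25 = 23
17^8 mod 25 = 16
17^9 mod 25 = 22
17^10 mod 25 = 24
17^11 mod 25 = 8
17^12 mod 25 = 11
17^13 mod 25 = 12
17^14 mod 25 = 4
17^15 mod 25 = 18
17^16 mod 25 = 6
17^17 mod 25 = 2
17^18 mod 25 = 9


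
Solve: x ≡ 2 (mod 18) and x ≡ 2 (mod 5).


M = 18*5 = 90
M1 = M/18 = 5, M2 = M/5 = 18
M1^(-1) mod 18 = 11, M2^(-1) mod 5 = 2
x = 2*5*11 + 2*18*2 = 182
182 mod 90 = 2
Check: 2 mod 18 = 2 ✓, 2 mod 5 = 2 ✓

x ≡ 2 (mod 90)


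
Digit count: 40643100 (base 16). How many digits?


40643100 in base 16 = 26C2A1C
Number of digits = 7

7 digits (base 16)


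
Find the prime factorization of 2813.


2813 / 29 = 97
97 / 97 = 1
2813 = 29 × 97


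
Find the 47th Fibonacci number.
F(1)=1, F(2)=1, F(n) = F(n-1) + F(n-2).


Sequence: 1, 1, 2, 3, 5, 8, 13, 21, 34, 55, 89, 144, 233, 377, 610, 987, 1597, 2584, 4181, 6765, 10946, 17711, 28657, 46368, 75025, 121393, 196418, 317811, 514229, 832040, 1346269, 2178309, 3524578, 5702887, 9227465, 14930352, 24157817, 39088169, 63245986, 102334155, 165580141, 267914296, 433494437, 701408733, 1134903170, 1836311903, 2971215073
F(47) = 2971215073


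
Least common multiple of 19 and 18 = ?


GCD(19, 18) = 1
LCM = 19*18/1 = 342/1 = 342

LCM = 342


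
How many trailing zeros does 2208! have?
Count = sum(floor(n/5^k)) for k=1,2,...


floor(2208/5) = 441
floor(2208/25) = 88
floor(2208/125) = 17
floor(2208/625) = 3
Total = 549

549 trailing zeros


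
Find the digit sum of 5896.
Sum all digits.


5 + 8 + 9 + 6 = 28


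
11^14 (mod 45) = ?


11^1 mod 45 = 11
11^2 mod 45 = 31
11^3 mod 45 = 26
11^4 mod 45 = 16
11^5 mod 45 = 41
11^6 mod 45 = 1
11^7 mod 45 = 11
11^8 mod 45 = 31
11^9 mod 45 = 26
11^10 mod 45 = 16
11^11 mod 45 = 41
11^12 mod 45 = 1
11^13 mod 45 = 11
11^14 mod 45 = 31


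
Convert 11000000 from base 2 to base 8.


11000000 (base 2) = 192 (decimal)
192 (decimal) = 300 (base 8)


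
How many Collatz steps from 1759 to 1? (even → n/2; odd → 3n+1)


1759 → 5278 → 2639 → 7918 → 3959 → 11878 → 5939 → 17818 → 8909 → 26728 → 13364 → 6682 → 3341 → 10024 → 5012 → 2506 → 1253 → 3760 → 1880 → 940 → 470 → 235 → 706 → 353 → 1060 → 530 → 265 → 796 → 398 → 199 → 598 → 299 → 898 → 449 → 1348 → 674 → 337 → 1012 → 506 → 253 → 760 → 380 → 190 → 95 → 286 → 143 → 430 → 215 → 646 → 323 → 970 → 485 → 1456 → 728 → 364 → 182 → 91 → 274 → 137 → 412 → 206 → 103 → 310 → 155 → 466 → 233 → 700 → 350 → 175 → 526 → 263 → 790 → 395 → 1186 → 593 → 1780 → 890 → 445 → 1336 → 668 → 334 → 167 → 502 → 251 → 754 → 377 → 1132 → 566 → 283 → 850 → 425 → 1276 → 638 → 319 → 958 → 479 → 1438 → 719 → 2158 → 1079 → 3238 → 1619 → 4858 → 2429 → 7288 → 3644 → 1822 → 911 → 2734 → 1367 → 4102 → 2051 → 6154 → 3077 → 9232 → 4616 → 2308 → 1154 → 577 → 1732 → 866 → 433 → 1300 → 650 → 325 → 976 → 488 → 244 → 122 → 61 → 184 → 92 → 46 → 23 → 70 → 35 → 106 → 53 → 160 → 80 → 40 → 20 → 10 → 5 → 16 → 8 → 4 → 2 → 1
Total steps = 148

148 steps


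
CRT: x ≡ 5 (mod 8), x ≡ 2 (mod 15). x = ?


M = 8*15 = 120
M1 = M/8 = 15, M2 = M/15 = 8
M1^(-1) mod 8 = 7, M2^(-1) mod 15 = 2
x = 5*15*7 + 2*8*2 = 557
557 mod 120 = 77
Check: 77 mod 8 = 5 ✓, 77 mod 15 = 2 ✓

x ≡ 77 (mod 120)


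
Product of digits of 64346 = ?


6 × 4 × 3 × 4 × 6 = 1728


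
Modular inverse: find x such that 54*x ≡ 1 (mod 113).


Use the extended Euclidean algorithm on (113, 54); each row r = 113*s + 54*t:
r=113, s=1, t=0
r=54, s=0, t=1
q=2: r=5, s=1, t=-2   [113*(1) + 54*(-2) = 5]
q=10: r=4, s=-10, t=21   [113*(-10) + 54*(21) = 4]
q=1: r=1, s=11, t=-23   [113*(11) + 54*(-23) = 1]
q=4: r=0, s=-54, t=113   [113*(-54) + 54*(113) = 0]
GCD = 1 with t = -23, so 54*(-23) ≡ 1 (mod 113)
Inverse = -23 mod 113 = 90
Check: 54 * 90 = 4860 ≡ 1 (mod 113)

54^(-1) ≡ 90 (mod 113)


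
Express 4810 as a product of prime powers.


4810 / 2 = 2405
2405 / 5 = 481
481 / 13 = 37
37 / 37 = 1
4810 = 2 × 5 × 13 × 37


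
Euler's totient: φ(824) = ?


824 = 2^3 × 103
Prime factors: 2, 103
φ(824) = 824 × (1-1/2) × (1-1/103)
= 824 × 1/2 × 102/103 = 408

φ(824) = 408


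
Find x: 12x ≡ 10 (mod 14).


GCD(12, 14) = 2 divides 10
Divide: 6x ≡ 5 (mod 7)
x ≡ 2 (mod 7)


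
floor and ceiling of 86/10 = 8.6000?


86/10 = 8.6000
floor = 8
ceil = 9

floor = 8, ceil = 9


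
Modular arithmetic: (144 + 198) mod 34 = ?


144 + 198 = 342
342 mod 34 = 2


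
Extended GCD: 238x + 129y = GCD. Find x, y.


Tabular extended Euclidean (each row: r = 238*s + 129*t):
r=238, s=1, t=0
r=129, s=0, t=1
q=1: r=109, s=1, t=-1   [238*(1) + 129*(-1) = 109]
q=1: r=20, s=-1, t=2   [238*(-1) + 129*(2) = 20]
q=5: r=9, s=6, t=-11   [238*(6) + 129*(-11) = 9]
q=2: r=2, s=-13, t=24   [238*(-13) + 129*(24) = 2]
q=4: r=1, s=58, t=-107   [238*(58) + 129*(-107) = 1]
q=2: r=0, s=-129, t=238   [238*(-129) + 129*(238) = 0]
GCD = 1; from the row with r=1: x=58, y=-107
Check: 238*(58) + 129*(-107) = 13804 - 13803 = 1

GCD = 1, x = 58, y = -107


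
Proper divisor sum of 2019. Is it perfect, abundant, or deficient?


Proper divisors: 1, 3, 673
Sum = 1 + 3 + 673 = 677
677 < 2019 → deficient

s(2019) = 677 (deficient)


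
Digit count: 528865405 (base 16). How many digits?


528865405 in base 16 = 1F85D87D
Number of digits = 8

8 digits (base 16)


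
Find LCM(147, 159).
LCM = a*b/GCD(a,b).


GCD(147, 159) = 3
LCM = 147*159/3 = 23373/3 = 7791

LCM = 7791


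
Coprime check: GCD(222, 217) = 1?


Euclidean algorithm:
222 = 1 * 217 + 5
217 = 43 * 5 + 2
5 = 2 * 2 + 1
2 = 2 * 1 + 0
GCD(222, 217) = 1

Yes, coprime (GCD = 1)


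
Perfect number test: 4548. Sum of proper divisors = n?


Proper divisors of 4548: 1, 2, 3, 4, 6, 12, 379, 758, 1137, 1516, 2274
Sum = 1 + 2 + 3 + 4 + 6 + 12 + 379 + 758 + 1137 + 1516 + 2274 = 6092

No, 4548 is not perfect (6092 ≠ 4548)


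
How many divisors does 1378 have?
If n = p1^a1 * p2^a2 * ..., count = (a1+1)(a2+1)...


1378 = 2^1 × 13^1 × 53^1
d(1378) = (1+1) × (1+1) × (1+1) = 8

8 divisors


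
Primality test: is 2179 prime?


Check divisors up to sqrt(2179) = 46.6798
No divisors found.
2179 is prime.

Yes, 2179 is prime


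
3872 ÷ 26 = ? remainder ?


3872 = 26 * 148 + 24
Check: 3848 + 24 = 3872

q = 148, r = 24


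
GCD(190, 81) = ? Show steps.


190 = 2 * 81 + 28
81 = 2 * 28 + 25
28 = 1 * 25 + 3
25 = 8 * 3 + 1
3 = 3 * 1 + 0
GCD = 1


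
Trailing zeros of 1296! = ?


floor(1296/5) = 259
floor(1296/25) = 51
floor(1296/125) = 10
floor(1296/625) = 2
Total = 322

322 trailing zeros


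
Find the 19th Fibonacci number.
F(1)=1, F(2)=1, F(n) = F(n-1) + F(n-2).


Sequence: 1, 1, 2, 3, 5, 8, 13, 21, 34, 55, 89, 144, 233, 377, 610, 987, 1597, 2584, 4181
F(19) = 4181


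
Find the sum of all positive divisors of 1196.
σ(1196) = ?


Divisors of 1196: 1, 2, 4, 13, 23, 26, 46, 52, 92, 299, 598, 1196
Sum = 1 + 2 + 4 + 13 + 23 + 26 + 46 + 52 + 92 + 299 + 598 + 1196 = 2352

σ(1196) = 2352


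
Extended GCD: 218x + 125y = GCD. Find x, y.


Tabular extended Euclidean (each row: r = 218*s + 125*t):
r=218, s=1, t=0
r=125, s=0, t=1
q=1: r=93, s=1, t=-1   [218*(1) + 125*(-1) = 93]
q=1: r=32, s=-1, t=2   [218*(-1) + 125*(2) = 32]
q=2: r=29, s=3, t=-5   [218*(3) + 125*(-5) = 29]
q=1: r=3, s=-4, t=7   [218*(-4) + 125*(7) = 3]
q=9: r=2, s=39, t=-68   [218*(39) + 125*(-68) = 2]
q=1: r=1, s=-43, t=75   [218*(-43) + 125*(75) = 1]
q=2: r=0, s=125, t=-218   [218*(125) + 125*(-218) = 0]
GCD = 1; from the row with r=1: x=-43, y=75
Check: 218*(-43) + 125*(75) = -9374 + 9375 = 1

GCD = 1, x = -43, y = 75


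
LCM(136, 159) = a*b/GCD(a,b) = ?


GCD(136, 159) = 1
LCM = 136*159/1 = 21624/1 = 21624

LCM = 21624


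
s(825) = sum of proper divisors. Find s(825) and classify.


Proper divisors: 1, 3, 5, 11, 15, 25, 33, 55, 75, 165, 275
Sum = 1 + 3 + 5 + 11 + 15 + 25 + 33 + 55 + 75 + 165 + 275 = 663
663 < 825 → deficient

s(825) = 663 (deficient)


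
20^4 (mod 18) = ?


20^1 mod 18 = 2
20^2 mod 18 = 4
20^3 mod 18 = 8
20^4 mod 18 = 16


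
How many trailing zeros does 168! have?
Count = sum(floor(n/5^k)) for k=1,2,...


floor(168/5) = 33
floor(168/25) = 6
floor(168/125) = 1
Total = 40

40 trailing zeros


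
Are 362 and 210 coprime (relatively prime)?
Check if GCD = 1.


Euclidean algorithm:
362 = 1 * 210 + 152
210 = 1 * 152 + 58
152 = 2 * 58 + 36
58 = 1 * 36 + 22
36 = 1 * 22 + 14
22 = 1 * 14 + 8
14 = 1 * 8 + 6
8 = 1 * 6 + 2
6 = 3 * 2 + 0
GCD(362, 210) = 2

No, not coprime (GCD = 2)
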